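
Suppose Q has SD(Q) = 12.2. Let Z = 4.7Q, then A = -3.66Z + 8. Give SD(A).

SD(A) = 209.8644

SD(Z) = |4.7|·12.2 = 57.34.
SD(A) = |-3.66|·57.34 = 209.8644.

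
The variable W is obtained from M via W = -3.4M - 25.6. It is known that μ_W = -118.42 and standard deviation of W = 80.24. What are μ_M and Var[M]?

From W = -3.4M - 25.6: μ_W = a·μ_M + b, so μ_M = (μ_W − b)/a = (-118.42 − (-25.6))/(-3.4) = 27.3.
Var[W] = 80.24² = 6438.4576.
Var[W] = a²·Var[M], so Var[M] = 6438.4576/(-3.4)² = 556.96.

μ_M = 27.3, Var[M] = 556.96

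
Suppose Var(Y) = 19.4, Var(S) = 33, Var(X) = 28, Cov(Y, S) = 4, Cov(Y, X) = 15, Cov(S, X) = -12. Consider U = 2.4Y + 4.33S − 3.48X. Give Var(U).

Var(U) = a²·Var(Y) + b²·Var(S) + c²·Var(X) + 2ab·Cov(Y, S) + 2ac·Cov(Y, X) + 2bc·Cov(S, X), with a = 2.4, b = 4.33, c = -3.48.
= 111.744 + 618.7137 + 339.0912 + 83.136 + (-250.56) + 361.6416
= 1263.7665.

Var(U) = 1263.7665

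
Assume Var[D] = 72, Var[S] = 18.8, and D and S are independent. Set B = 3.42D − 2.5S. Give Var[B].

Var[B] = a²·Var[D] + b²·Var[S] + 2ab·Cov[D, S] with a = 3.42, b = -2.5.
Independence gives Cov[D, S] = 0.
= 3.42²·72 + (-2.5)²·18.8 + 2·3.42·(-2.5)·0
= 842.1408 + 117.5 + 0 = 959.6408.

Var[B] = 959.6408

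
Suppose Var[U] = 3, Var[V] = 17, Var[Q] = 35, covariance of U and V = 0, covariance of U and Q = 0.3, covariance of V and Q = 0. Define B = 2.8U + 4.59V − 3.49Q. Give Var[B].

Var[B] = 802.118

Var[B] = a²·Var[U] + b²·Var[V] + c²·Var[Q] + 2ab·covariance of U and V + 2ac·covariance of U and Q + 2bc·covariance of V and Q, with a = 2.8, b = 4.59, c = -3.49.
= 23.52 + 358.1577 + 426.3035 + 0 + (-5.8632) + 0
= 802.118.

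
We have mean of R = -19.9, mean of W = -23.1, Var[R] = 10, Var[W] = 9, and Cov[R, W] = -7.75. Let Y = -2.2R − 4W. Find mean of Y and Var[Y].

mean of Y = (-2.2)·mean of R + (-4)·mean of W = (-2.2)·(-19.9) + (-4)·(-23.1) = 136.18.
Var[Y] = a²·Var[R] + b²·Var[W] + 2ab·Cov[R, W] with a = -2.2, b = -4.
= (-2.2)²·10 + (-4)²·9 + 2·(-2.2)·(-4)·(-7.75)
= 48.4 + 144 + (-136.4) = 56.

mean of Y = 136.18, Var[Y] = 56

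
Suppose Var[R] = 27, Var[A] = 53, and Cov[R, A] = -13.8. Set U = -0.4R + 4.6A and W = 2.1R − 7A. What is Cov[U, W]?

By bilinearity, Cov[U, W] = ac·Var[R] + bd·Var[A] + (ad+bc)·Cov[R, A], with a=-0.4, b=4.6, c=2.1, d=-7.
ac·Var[R] = (-0.4)·2.1·27 = -22.68
bd·Var[A] = 4.6·(-7)·53 = -1706.6
(ad+bc)·Cov[R, A] = (12.46)·(-13.8) = -171.948
Cov[U, W] = -22.68 + (-1706.6) + (-171.948) = -1901.228.

Cov[U, W] = -1901.228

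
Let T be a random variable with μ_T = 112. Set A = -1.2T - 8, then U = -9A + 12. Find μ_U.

μ_U = 1293.6

μ_A = (-1.2)·112 + (-8) = -142.4.
μ_U = (-9)·(-142.4) + 12 = 1293.6.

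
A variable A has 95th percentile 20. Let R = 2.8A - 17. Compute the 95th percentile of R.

Since a = 2.8 > 0 the transformation is increasing, so the 95th percentile of R = a·(P_{95} of A) + b = 2.8·20 + (-17) = 39.

95th percentile of R = 39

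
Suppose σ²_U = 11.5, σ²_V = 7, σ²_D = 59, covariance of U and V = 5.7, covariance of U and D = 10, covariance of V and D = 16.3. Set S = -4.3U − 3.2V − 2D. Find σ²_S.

σ²_S = 1057.819

σ²_S = a²·σ²_U + b²·σ²_V + c²·σ²_D + 2ab·covariance of U and V + 2ac·covariance of U and D + 2bc·covariance of V and D, with a = -4.3, b = -3.2, c = -2.
= 212.635 + 71.68 + 236 + 156.864 + 172 + 208.64
= 1057.819.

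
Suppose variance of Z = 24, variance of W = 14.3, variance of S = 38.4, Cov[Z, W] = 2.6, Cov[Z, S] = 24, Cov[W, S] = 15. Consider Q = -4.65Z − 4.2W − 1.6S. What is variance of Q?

variance of Q = a²·variance of Z + b²·variance of W + c²·variance of S + 2ab·Cov[Z, W] + 2ac·Cov[Z, S] + 2bc·Cov[W, S], with a = -4.65, b = -4.2, c = -1.6.
= 518.94 + 252.252 + 98.304 + 101.556 + 357.12 + 201.6
= 1529.772.

variance of Q = 1529.772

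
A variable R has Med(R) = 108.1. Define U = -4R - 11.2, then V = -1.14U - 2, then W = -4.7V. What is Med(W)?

Med(W) = -2367.4088

Med(U) = (-4)·108.1 + (-11.2) = -443.6.
Med(V) = (-1.14)·(-443.6) + (-2) = 503.704.
Med(W) = (-4.7)·503.704 = -2367.4088.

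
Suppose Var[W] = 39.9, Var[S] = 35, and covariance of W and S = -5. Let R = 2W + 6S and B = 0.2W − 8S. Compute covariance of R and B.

By bilinearity, covariance of R and B = ac·Var[W] + bd·Var[S] + (ad+bc)·covariance of W and S, with a=2, b=6, c=0.2, d=-8.
ac·Var[W] = 2·0.2·39.9 = 15.96
bd·Var[S] = 6·(-8)·35 = -1680
(ad+bc)·covariance of W and S = (-14.8)·(-5) = 74
covariance of R and B = 15.96 + (-1680) + 74 = -1590.04.

covariance of R and B = -1590.04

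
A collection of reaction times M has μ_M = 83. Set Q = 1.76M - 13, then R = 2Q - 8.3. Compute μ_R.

μ_Q = 1.76·83 + (-13) = 133.08.
μ_R = 2·133.08 + (-8.3) = 257.86.

μ_R = 257.86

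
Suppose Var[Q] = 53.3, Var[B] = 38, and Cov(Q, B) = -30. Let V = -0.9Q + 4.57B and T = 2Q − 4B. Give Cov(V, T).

Cov(V, T) = -1172.78

By bilinearity, Cov(V, T) = ac·Var[Q] + bd·Var[B] + (ad+bc)·Cov(Q, B), with a=-0.9, b=4.57, c=2, d=-4.
ac·Var[Q] = (-0.9)·2·53.3 = -95.94
bd·Var[B] = 4.57·(-4)·38 = -694.64
(ad+bc)·Cov(Q, B) = (12.74)·(-30) = -382.2
Cov(V, T) = -95.94 + (-694.64) + (-382.2) = -1172.78.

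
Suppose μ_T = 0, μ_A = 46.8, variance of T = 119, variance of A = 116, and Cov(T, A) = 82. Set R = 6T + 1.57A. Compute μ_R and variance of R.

μ_R = 6·μ_T + 1.57·μ_A = 6·0 + 1.57·46.8 = 73.476.
variance of R = a²·variance of T + b²·variance of A + 2ab·Cov(T, A) with a = 6, b = 1.57.
= 6²·119 + 1.57²·116 + 2·6·1.57·82
= 4284 + 285.9284 + 1544.88 = 6114.8084.

μ_R = 73.476, variance of R = 6114.8084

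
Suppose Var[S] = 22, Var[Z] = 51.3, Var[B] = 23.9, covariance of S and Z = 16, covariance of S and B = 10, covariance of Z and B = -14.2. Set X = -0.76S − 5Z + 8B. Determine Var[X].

Var[X] = a²·Var[S] + b²·Var[Z] + c²·Var[B] + 2ab·covariance of S and Z + 2ac·covariance of S and B + 2bc·covariance of Z and B, with a = -0.76, b = -5, c = 8.
= 12.7072 + 1282.5 + 1529.6 + 121.6 + (-121.6) + 1136
= 3960.8072.

Var[X] = 3960.8072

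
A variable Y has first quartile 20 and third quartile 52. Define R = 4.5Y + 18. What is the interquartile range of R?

IQR of Y = Q3 − Q1 = 52 − 20 = 32.
Under R = aY + b, IQR(R) = |a|·IQR(Y) = |4.5|·32 = 144 (shifts cancel; spread scales by |a|).

IQR(R) = 144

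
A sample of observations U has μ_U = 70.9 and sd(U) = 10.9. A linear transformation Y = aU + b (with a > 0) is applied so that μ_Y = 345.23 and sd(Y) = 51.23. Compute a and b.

sd(Y) = a·sd(U) (a > 0), so a = 51.23/10.9 = 4.7.
μ_Y = a·μ_U + b, so b = 345.23 − 4.7·70.9 = 12.

a = 4.7, b = 12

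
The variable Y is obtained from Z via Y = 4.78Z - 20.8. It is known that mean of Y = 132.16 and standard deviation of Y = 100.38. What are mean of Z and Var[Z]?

From Y = 4.78Z - 20.8: mean of Y = a·mean of Z + b, so mean of Z = (mean of Y − b)/a = (132.16 − (-20.8))/4.78 = 32.
Var[Y] = 100.38² = 10076.1444.
Var[Y] = a²·Var[Z], so Var[Z] = 10076.1444/4.78² = 441.

mean of Z = 32, Var[Z] = 441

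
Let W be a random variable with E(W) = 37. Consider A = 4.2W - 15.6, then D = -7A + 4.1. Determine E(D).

E(A) = 4.2·37 + (-15.6) = 139.8.
E(D) = (-7)·139.8 + 4.1 = -974.5.

E(D) = -974.5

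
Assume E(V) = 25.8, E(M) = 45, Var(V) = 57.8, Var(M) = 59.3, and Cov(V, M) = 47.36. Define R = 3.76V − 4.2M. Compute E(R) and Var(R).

E(R) = -91.992, Var(R) = 367.38704

E(R) = 3.76·E(V) + (-4.2)·E(M) = 3.76·25.8 + (-4.2)·45 = -91.992.
Var(R) = a²·Var(V) + b²·Var(M) + 2ab·Cov(V, M) with a = 3.76, b = -4.2.
= 3.76²·57.8 + (-4.2)²·59.3 + 2·3.76·(-4.2)·47.36
= 817.15328 + 1046.052 + (-1495.81824) = 367.38704.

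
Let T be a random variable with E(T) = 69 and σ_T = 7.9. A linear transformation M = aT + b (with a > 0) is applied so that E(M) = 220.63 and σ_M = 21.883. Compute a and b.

σ_M = a·σ_T (a > 0), so a = 21.883/7.9 = 2.77.
E(M) = a·E(T) + b, so b = 220.63 − 2.77·69 = 29.5.

a = 2.77, b = 29.5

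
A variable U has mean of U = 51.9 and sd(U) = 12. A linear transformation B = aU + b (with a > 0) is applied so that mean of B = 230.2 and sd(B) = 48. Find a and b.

sd(B) = a·sd(U) (a > 0), so a = 48/12 = 4.
mean of B = a·mean of U + b, so b = 230.2 − 4·51.9 = 22.6.

a = 4, b = 22.6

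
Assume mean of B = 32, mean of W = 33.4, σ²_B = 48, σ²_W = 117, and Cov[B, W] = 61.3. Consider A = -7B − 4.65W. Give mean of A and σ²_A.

mean of A = (-7)·mean of B + (-4.65)·mean of W = (-7)·32 + (-4.65)·33.4 = -379.31.
σ²_A = a²·σ²_B + b²·σ²_W + 2ab·Cov[B, W] with a = -7, b = -4.65.
= (-7)²·48 + (-4.65)²·117 + 2·(-7)·(-4.65)·61.3
= 2352 + 2529.8325 + 3990.63 = 8872.4625.

mean of A = -379.31, σ²_A = 8872.4625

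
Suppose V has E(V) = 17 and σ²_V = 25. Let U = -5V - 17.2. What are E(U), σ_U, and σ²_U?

U = -5V - 17.2 is linear with a = -5, b = -17.2.
E(U) = a·E(V) + b = (-5)·17 + (-17.2) = -102.2.
σ_V = √25 = 5.
σ_U = |a|·σ_V = |-5|·5 = 25.
σ²_U = a²·σ²_V = (-5)²·25 = 625 (the additive constant -17.2 does not affect variance).

E(U) = -102.2, σ_U = 25, σ²_U = 625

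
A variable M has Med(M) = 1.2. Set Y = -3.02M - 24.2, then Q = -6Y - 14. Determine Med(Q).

Med(Q) = 152.944

Med(Y) = (-3.02)·1.2 + (-24.2) = -27.824.
Med(Q) = (-6)·(-27.824) + (-14) = 152.944.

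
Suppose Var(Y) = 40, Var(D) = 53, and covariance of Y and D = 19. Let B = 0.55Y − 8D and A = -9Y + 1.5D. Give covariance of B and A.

By bilinearity, covariance of B and A = ac·Var(Y) + bd·Var(D) + (ad+bc)·covariance of Y and D, with a=0.55, b=-8, c=-9, d=1.5.
ac·Var(Y) = 0.55·(-9)·40 = -198
bd·Var(D) = (-8)·1.5·53 = -636
(ad+bc)·covariance of Y and D = (72.825)·19 = 1383.675
covariance of B and A = -198 + (-636) + 1383.675 = 549.675.

covariance of B and A = 549.675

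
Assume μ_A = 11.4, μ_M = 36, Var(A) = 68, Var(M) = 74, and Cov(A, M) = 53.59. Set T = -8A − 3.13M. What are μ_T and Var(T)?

μ_T = -203.88, Var(T) = 7760.7578

μ_T = (-8)·μ_A + (-3.13)·μ_M = (-8)·11.4 + (-3.13)·36 = -203.88.
Var(T) = a²·Var(A) + b²·Var(M) + 2ab·Cov(A, M) with a = -8, b = -3.13.
= (-8)²·68 + (-3.13)²·74 + 2·(-8)·(-3.13)·53.59
= 4352 + 724.9706 + 2683.7872 = 7760.7578.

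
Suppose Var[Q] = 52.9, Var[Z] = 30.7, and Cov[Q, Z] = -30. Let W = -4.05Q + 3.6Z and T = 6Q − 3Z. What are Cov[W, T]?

Cov[W, T] = -2629.53

By bilinearity, Cov[W, T] = ac·Var[Q] + bd·Var[Z] + (ad+bc)·Cov[Q, Z], with a=-4.05, b=3.6, c=6, d=-3.
ac·Var[Q] = (-4.05)·6·52.9 = -1285.47
bd·Var[Z] = 3.6·(-3)·30.7 = -331.56
(ad+bc)·Cov[Q, Z] = (33.75)·(-30) = -1012.5
Cov[W, T] = -1285.47 + (-331.56) + (-1012.5) = -2629.53.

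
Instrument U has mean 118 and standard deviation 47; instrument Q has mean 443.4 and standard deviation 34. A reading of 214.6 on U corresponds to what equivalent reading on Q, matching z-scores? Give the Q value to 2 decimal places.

Q = 513.28

z = (214.6 − 118)/47 ≈ 2.0553.
Q = 443.4 + z·34 = 443.4 + (214.6 − 118)·34/47 ≈ 513.28.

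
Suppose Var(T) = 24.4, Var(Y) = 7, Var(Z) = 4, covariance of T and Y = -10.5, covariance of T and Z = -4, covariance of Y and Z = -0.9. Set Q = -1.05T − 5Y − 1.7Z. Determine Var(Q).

Var(Q) = 73.631

Var(Q) = a²·Var(T) + b²·Var(Y) + c²·Var(Z) + 2ab·covariance of T and Y + 2ac·covariance of T and Z + 2bc·covariance of Y and Z, with a = -1.05, b = -5, c = -1.7.
= 26.901 + 175 + 11.56 + (-110.25) + (-14.28) + (-15.3)
= 73.631.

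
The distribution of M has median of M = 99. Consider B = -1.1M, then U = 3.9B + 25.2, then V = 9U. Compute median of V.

median of V = -3595.59

median of B = (-1.1)·99 = -108.9.
median of U = 3.9·(-108.9) + 25.2 = -399.51.
median of V = 9·(-399.51) = -3595.59.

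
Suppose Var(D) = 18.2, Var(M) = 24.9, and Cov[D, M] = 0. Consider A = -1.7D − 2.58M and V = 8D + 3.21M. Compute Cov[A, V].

Cov[A, V] = -453.73682

By bilinearity, Cov[A, V] = ac·Var(D) + bd·Var(M) + (ad+bc)·Cov[D, M], with a=-1.7, b=-2.58, c=8, d=3.21.
ac·Var(D) = (-1.7)·8·18.2 = -247.52
bd·Var(M) = (-2.58)·3.21·24.9 = -206.21682
(ad+bc)·Cov[D, M] = (-26.097)·0 = 0
Cov[A, V] = -247.52 + (-206.21682) + 0 = -453.73682.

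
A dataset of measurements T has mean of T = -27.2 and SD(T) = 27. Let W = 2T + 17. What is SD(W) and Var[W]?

W = 2T + 17 is linear with a = 2, b = 17.
SD(W) = |a|·SD(T) = |2|·27 = 54.
Var[T] = 27² = 729.
Var[W] = a²·Var[T] = 2²·729 = 2916 (the additive constant 17 does not affect variance).

SD(W) = 54, Var[W] = 2916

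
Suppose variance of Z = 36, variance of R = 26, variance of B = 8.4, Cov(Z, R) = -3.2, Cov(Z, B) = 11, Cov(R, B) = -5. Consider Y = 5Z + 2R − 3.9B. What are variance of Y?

variance of Y = a²·variance of Z + b²·variance of R + c²·variance of B + 2ab·Cov(Z, R) + 2ac·Cov(Z, B) + 2bc·Cov(R, B), with a = 5, b = 2, c = -3.9.
= 900 + 104 + 127.764 + (-64) + (-429) + 78
= 716.764.

variance of Y = 716.764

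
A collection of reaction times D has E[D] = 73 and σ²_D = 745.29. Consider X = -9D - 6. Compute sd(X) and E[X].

sd(X) = 245.7, E[X] = -663

X = -9D - 6 is linear with a = -9, b = -6.
sd(D) = √745.29 = 27.3.
sd(X) = |a|·sd(D) = |-9|·27.3 = 245.7.
E[X] = a·E[D] + b = (-9)·73 + (-6) = -663.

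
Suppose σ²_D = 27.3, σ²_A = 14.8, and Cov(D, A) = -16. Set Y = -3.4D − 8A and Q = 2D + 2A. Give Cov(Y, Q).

Cov(Y, Q) = -57.64

By bilinearity, Cov(Y, Q) = ac·σ²_D + bd·σ²_A + (ad+bc)·Cov(D, A), with a=-3.4, b=-8, c=2, d=2.
ac·σ²_D = (-3.4)·2·27.3 = -185.64
bd·σ²_A = (-8)·2·14.8 = -236.8
(ad+bc)·Cov(D, A) = (-22.8)·(-16) = 364.8
Cov(Y, Q) = -185.64 + (-236.8) + 364.8 = -57.64.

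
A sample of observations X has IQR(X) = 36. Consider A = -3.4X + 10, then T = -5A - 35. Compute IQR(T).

IQR(T) = 612

IQR(A) = |-3.4|·36 = 122.4.
IQR(T) = |-5|·122.4 = 612.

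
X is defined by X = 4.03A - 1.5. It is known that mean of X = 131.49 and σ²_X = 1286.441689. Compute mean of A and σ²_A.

From X = 4.03A - 1.5: mean of X = a·mean of A + b, so mean of A = (mean of X − b)/a = (131.49 − (-1.5))/4.03 = 33.
σ²_X = a²·σ²_A, so σ²_A = 1286.441689/4.03² = 79.21.

mean of A = 33, σ²_A = 79.21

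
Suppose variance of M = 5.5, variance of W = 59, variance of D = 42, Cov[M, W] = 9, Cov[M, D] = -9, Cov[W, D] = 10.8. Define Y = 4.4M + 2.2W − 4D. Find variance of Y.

variance of Y = a²·variance of M + b²·variance of W + c²·variance of D + 2ab·Cov[M, W] + 2ac·Cov[M, D] + 2bc·Cov[W, D], with a = 4.4, b = 2.2, c = -4.
= 106.48 + 285.56 + 672 + 174.24 + 316.8 + (-190.08)
= 1365.

variance of Y = 1365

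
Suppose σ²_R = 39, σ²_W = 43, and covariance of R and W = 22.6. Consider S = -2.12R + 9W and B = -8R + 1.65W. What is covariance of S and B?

By bilinearity, covariance of S and B = ac·σ²_R + bd·σ²_W + (ad+bc)·covariance of R and W, with a=-2.12, b=9, c=-8, d=1.65.
ac·σ²_R = (-2.12)·(-8)·39 = 661.44
bd·σ²_W = 9·1.65·43 = 638.55
(ad+bc)·covariance of R and W = (-75.498)·22.6 = -1706.2548
covariance of S and B = 661.44 + 638.55 + (-1706.2548) = -406.2648.

covariance of S and B = -406.2648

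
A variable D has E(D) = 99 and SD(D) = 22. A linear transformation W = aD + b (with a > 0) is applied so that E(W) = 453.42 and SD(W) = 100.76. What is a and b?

a = 4.58, b = 0

SD(W) = a·SD(D) (a > 0), so a = 100.76/22 = 4.58.
E(W) = a·E(D) + b, so b = 453.42 − 4.58·99 = 0.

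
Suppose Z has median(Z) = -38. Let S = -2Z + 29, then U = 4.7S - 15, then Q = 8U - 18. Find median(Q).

median(S) = (-2)·(-38) + 29 = 105.
median(U) = 4.7·105 + (-15) = 478.5.
median(Q) = 8·478.5 + (-18) = 3810.

median(Q) = 3810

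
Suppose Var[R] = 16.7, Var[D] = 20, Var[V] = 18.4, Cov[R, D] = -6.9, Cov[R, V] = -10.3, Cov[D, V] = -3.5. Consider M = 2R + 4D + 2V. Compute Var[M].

Var[M] = a²·Var[R] + b²·Var[D] + c²·Var[V] + 2ab·Cov[R, D] + 2ac·Cov[R, V] + 2bc·Cov[D, V], with a = 2, b = 4, c = 2.
= 66.8 + 320 + 73.6 + (-110.4) + (-82.4) + (-56)
= 211.6.

Var[M] = 211.6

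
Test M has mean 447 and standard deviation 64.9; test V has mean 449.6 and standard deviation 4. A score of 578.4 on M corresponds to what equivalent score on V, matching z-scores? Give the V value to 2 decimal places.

z = (578.4 − 447)/64.9 ≈ 2.0247.
V = 449.6 + z·4 = 449.6 + (578.4 − 447)·4/64.9 ≈ 457.70.

V = 457.70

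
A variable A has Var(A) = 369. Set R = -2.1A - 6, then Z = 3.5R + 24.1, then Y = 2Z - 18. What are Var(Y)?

Var(R) = (-2.1)²·369 = 1627.29.
Var(Z) = 3.5²·1627.29 = 19934.3025.
Var(Y) = 2²·19934.3025 = 79737.21.

Var(Y) = 79737.21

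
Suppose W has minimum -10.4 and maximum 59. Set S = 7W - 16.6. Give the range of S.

Range(S) = 485.8

Range of W = 59 − (-10.4) = 69.4.
Range(S) = |a|·Range(W) = |7|·69.4 = 485.8.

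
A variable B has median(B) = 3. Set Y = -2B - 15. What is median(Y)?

median(Y) = -21

A linear map preserves order up to sign, so median(Y) = a·median(B) + b = (-2)·3 + (-15) = -21.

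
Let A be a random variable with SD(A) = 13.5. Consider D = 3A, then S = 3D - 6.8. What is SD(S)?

SD(S) = 121.5

SD(D) = |3|·13.5 = 40.5.
SD(S) = |3|·40.5 = 121.5.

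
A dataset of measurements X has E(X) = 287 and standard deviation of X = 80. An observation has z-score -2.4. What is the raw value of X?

X = E(X) + z·standard deviation of X = 287 + (-2.4)·80 = 95.

X = 95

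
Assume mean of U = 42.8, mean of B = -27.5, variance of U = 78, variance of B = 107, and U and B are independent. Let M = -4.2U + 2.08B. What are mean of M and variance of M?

mean of M = -236.96, variance of M = 1838.8448

mean of M = (-4.2)·mean of U + 2.08·mean of B = (-4.2)·42.8 + 2.08·(-27.5) = -236.96.
variance of M = a²·variance of U + b²·variance of B + 2ab·Cov(U, B) with a = -4.2, b = 2.08.
Independence gives Cov(U, B) = 0.
= (-4.2)²·78 + 2.08²·107 + 2·(-4.2)·2.08·0
= 1375.92 + 462.9248 + 0 = 1838.8448.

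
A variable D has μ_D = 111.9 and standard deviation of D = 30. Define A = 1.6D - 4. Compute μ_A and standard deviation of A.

μ_A = 175.04, standard deviation of A = 48

A = 1.6D - 4 is linear with a = 1.6, b = -4.
μ_A = a·μ_D + b = 1.6·111.9 + (-4) = 175.04.
standard deviation of A = |a|·standard deviation of D = |1.6|·30 = 48.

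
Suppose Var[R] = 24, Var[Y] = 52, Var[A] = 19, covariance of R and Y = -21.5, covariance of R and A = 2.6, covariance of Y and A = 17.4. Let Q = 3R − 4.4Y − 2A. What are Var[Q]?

Var[Q] = a²·Var[R] + b²·Var[Y] + c²·Var[A] + 2ab·covariance of R and Y + 2ac·covariance of R and A + 2bc·covariance of Y and A, with a = 3, b = -4.4, c = -2.
= 216 + 1006.72 + 76 + 567.6 + (-31.2) + 306.24
= 2141.36.

Var[Q] = 2141.36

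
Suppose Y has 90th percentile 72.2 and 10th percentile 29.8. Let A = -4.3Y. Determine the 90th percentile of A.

90th percentile of A = -128.14

Since a = -4.3 < 0 the transformation is decreasing, reversing order: the 90th percentile of A corresponds to the 10th percentile of Y.
So P_{90}(A) = a·P_{10}(Y) + b = (-4.3)·29.8 = -128.14.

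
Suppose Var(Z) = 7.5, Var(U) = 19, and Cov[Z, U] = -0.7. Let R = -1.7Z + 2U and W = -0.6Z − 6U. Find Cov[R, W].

By bilinearity, Cov[R, W] = ac·Var(Z) + bd·Var(U) + (ad+bc)·Cov[Z, U], with a=-1.7, b=2, c=-0.6, d=-6.
ac·Var(Z) = (-1.7)·(-0.6)·7.5 = 7.65
bd·Var(U) = 2·(-6)·19 = -228
(ad+bc)·Cov[Z, U] = (9)·(-0.7) = -6.3
Cov[R, W] = 7.65 + (-228) + (-6.3) = -226.65.

Cov[R, W] = -226.65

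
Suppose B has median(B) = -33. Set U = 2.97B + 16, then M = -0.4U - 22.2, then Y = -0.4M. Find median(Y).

median(U) = 2.97·(-33) + 16 = -82.01.
median(M) = (-0.4)·(-82.01) + (-22.2) = 10.604.
median(Y) = (-0.4)·10.604 = -4.2416.

median(Y) = -4.2416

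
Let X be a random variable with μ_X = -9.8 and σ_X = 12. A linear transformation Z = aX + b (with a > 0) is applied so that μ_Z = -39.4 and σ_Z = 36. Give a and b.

σ_Z = a·σ_X (a > 0), so a = 36/12 = 3.
μ_Z = a·μ_X + b, so b = -39.4 − 3·(-9.8) = -10.

a = 3, b = -10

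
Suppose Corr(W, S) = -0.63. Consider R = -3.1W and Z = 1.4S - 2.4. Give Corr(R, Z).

Linear rescalings preserve |correlation|; the slopes -3.1 and 1.4 have opposite signs, so the correlation flips sign: Corr(R, Z) = −Corr(W, S) = 0.63.

Corr(R, Z) = 0.63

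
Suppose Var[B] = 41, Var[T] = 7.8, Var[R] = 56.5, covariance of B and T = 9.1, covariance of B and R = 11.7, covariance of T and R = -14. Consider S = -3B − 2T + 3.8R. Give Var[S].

Var[S] = a²·Var[B] + b²·Var[T] + c²·Var[R] + 2ab·covariance of B and T + 2ac·covariance of B and R + 2bc·covariance of T and R, with a = -3, b = -2, c = 3.8.
= 369 + 31.2 + 815.86 + 109.2 + (-266.76) + 212.8
= 1271.3.

Var[S] = 1271.3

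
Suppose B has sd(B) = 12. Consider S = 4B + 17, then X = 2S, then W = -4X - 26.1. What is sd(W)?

sd(S) = |4|·12 = 48.
sd(X) = |2|·48 = 96.
sd(W) = |-4|·96 = 384.

sd(W) = 384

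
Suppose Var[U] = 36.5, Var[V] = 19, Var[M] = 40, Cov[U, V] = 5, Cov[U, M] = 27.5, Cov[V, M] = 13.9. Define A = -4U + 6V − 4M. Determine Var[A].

Var[A] = 1880.8

Var[A] = a²·Var[U] + b²·Var[V] + c²·Var[M] + 2ab·Cov[U, V] + 2ac·Cov[U, M] + 2bc·Cov[V, M], with a = -4, b = 6, c = -4.
= 584 + 684 + 640 + (-240) + 880 + (-667.2)
= 1880.8.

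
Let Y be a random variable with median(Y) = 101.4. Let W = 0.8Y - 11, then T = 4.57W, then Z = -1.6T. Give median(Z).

median(W) = 0.8·101.4 + (-11) = 70.12.
median(T) = 4.57·70.12 = 320.4484.
median(Z) = (-1.6)·320.4484 = -512.71744.

median(Z) = -512.71744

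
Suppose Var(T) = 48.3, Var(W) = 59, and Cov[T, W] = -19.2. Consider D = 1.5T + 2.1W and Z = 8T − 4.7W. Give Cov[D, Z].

By bilinearity, Cov[D, Z] = ac·Var(T) + bd·Var(W) + (ad+bc)·Cov[T, W], with a=1.5, b=2.1, c=8, d=-4.7.
ac·Var(T) = 1.5·8·48.3 = 579.6
bd·Var(W) = 2.1·(-4.7)·59 = -582.33
(ad+bc)·Cov[T, W] = (9.75)·(-19.2) = -187.2
Cov[D, Z] = 579.6 + (-582.33) + (-187.2) = -189.93.

Cov[D, Z] = -189.93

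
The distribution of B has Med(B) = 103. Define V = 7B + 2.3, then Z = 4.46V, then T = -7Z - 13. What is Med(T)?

Med(V) = 7·103 + 2.3 = 723.3.
Med(Z) = 4.46·723.3 = 3225.918.
Med(T) = (-7)·3225.918 + (-13) = -22594.426.

Med(T) = -22594.426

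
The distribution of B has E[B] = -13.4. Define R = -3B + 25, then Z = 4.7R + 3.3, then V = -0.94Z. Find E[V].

E[R] = (-3)·(-13.4) + 25 = 65.2.
E[Z] = 4.7·65.2 + 3.3 = 309.74.
E[V] = (-0.94)·309.74 = -291.1556.

E[V] = -291.1556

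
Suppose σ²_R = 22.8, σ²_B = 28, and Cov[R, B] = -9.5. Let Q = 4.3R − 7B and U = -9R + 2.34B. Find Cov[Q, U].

By bilinearity, Cov[Q, U] = ac·σ²_R + bd·σ²_B + (ad+bc)·Cov[R, B], with a=4.3, b=-7, c=-9, d=2.34.
ac·σ²_R = 4.3·(-9)·22.8 = -882.36
bd·σ²_B = (-7)·2.34·28 = -458.64
(ad+bc)·Cov[R, B] = (73.062)·(-9.5) = -694.089
Cov[Q, U] = -882.36 + (-458.64) + (-694.089) = -2035.089.

Cov[Q, U] = -2035.089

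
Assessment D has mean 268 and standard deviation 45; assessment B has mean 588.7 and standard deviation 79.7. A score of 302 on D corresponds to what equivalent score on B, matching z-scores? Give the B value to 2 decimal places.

z = (302 − 268)/45 ≈ 0.7556.
B = 588.7 + z·79.7 = 588.7 + (302 − 268)·79.7/45 ≈ 648.92.

B = 648.92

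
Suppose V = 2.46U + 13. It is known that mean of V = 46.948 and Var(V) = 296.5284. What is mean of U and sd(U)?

From V = 2.46U + 13: mean of V = a·mean of U + b, so mean of U = (mean of V − b)/a = (46.948 − 13)/2.46 = 13.8.
sd(V) = √296.5284 = 17.22.
sd(V) = |a|·sd(U), so sd(U) = 17.22/|2.46| = 7.

mean of U = 13.8, sd(U) = 7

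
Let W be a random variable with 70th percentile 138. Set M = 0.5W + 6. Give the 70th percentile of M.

Since a = 0.5 > 0 the transformation is increasing, so the 70th percentile of M = a·(P_{70} of W) + b = 0.5·138 + 6 = 75.

70th percentile of M = 75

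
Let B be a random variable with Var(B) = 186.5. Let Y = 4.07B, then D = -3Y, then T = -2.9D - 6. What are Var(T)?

Var(Y) = 4.07²·186.5 = 3089.35385.
Var(D) = (-3)²·3089.35385 = 27804.18465.
Var(T) = (-2.9)²·27804.18465 = 233833.1929065.

Var(T) = 233833.1929065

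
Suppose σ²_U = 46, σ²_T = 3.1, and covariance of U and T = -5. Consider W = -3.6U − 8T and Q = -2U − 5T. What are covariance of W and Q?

By bilinearity, covariance of W and Q = ac·σ²_U + bd·σ²_T + (ad+bc)·covariance of U and T, with a=-3.6, b=-8, c=-2, d=-5.
ac·σ²_U = (-3.6)·(-2)·46 = 331.2
bd·σ²_T = (-8)·(-5)·3.1 = 124
(ad+bc)·covariance of U and T = (34)·(-5) = -170
covariance of W and Q = 331.2 + 124 + (-170) = 285.2.

covariance of W and Q = 285.2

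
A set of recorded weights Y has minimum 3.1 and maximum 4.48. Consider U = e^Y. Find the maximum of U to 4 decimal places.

e^Y is increasing on this domain, so max(U) comes from max(Y) = 4.48: max(U) = exp(4.48) ≈ 88.2347.

max(U) = 88.2347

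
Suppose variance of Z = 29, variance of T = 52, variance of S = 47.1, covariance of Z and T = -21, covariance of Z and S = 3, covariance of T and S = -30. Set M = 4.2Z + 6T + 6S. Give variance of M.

variance of M = a²·variance of Z + b²·variance of T + c²·variance of S + 2ab·covariance of Z and T + 2ac·covariance of Z and S + 2bc·covariance of T and S, with a = 4.2, b = 6, c = 6.
= 511.56 + 1872 + 1695.6 + (-1058.4) + 151.2 + (-2160)
= 1011.96.

variance of M = 1011.96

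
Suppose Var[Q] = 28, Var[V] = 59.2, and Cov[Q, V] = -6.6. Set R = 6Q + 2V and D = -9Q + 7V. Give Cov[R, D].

Cov[R, D] = -841.6

By bilinearity, Cov[R, D] = ac·Var[Q] + bd·Var[V] + (ad+bc)·Cov[Q, V], with a=6, b=2, c=-9, d=7.
ac·Var[Q] = 6·(-9)·28 = -1512
bd·Var[V] = 2·7·59.2 = 828.8
(ad+bc)·Cov[Q, V] = (24)·(-6.6) = -158.4
Cov[R, D] = -1512 + 828.8 + (-158.4) = -841.6.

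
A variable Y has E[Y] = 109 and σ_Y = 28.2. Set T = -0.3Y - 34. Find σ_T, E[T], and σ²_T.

T = -0.3Y - 34 is linear with a = -0.3, b = -34.
σ_T = |a|·σ_Y = |-0.3|·28.2 = 8.46.
E[T] = a·E[Y] + b = (-0.3)·109 + (-34) = -66.7.
σ²_Y = 28.2² = 795.24.
σ²_T = a²·σ²_Y = (-0.3)²·795.24 = 71.5716 (the additive constant -34 does not affect variance).

σ_T = 8.46, E[T] = -66.7, σ²_T = 71.5716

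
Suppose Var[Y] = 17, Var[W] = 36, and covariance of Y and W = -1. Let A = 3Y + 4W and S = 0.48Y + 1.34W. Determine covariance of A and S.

covariance of A and S = 211.5

By bilinearity, covariance of A and S = ac·Var[Y] + bd·Var[W] + (ad+bc)·covariance of Y and W, with a=3, b=4, c=0.48, d=1.34.
ac·Var[Y] = 3·0.48·17 = 24.48
bd·Var[W] = 4·1.34·36 = 192.96
(ad+bc)·covariance of Y and W = (5.94)·(-1) = -5.94
covariance of A and S = 24.48 + 192.96 + (-5.94) = 211.5.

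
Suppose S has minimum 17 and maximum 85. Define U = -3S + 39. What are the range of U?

Range of S = 85 − 17 = 68.
Range(U) = |a|·Range(S) = |-3|·68 = 204.

Range(U) = 204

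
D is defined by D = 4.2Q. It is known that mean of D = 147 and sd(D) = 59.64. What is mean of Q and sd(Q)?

mean of Q = 35, sd(Q) = 14.2

From D = 4.2Q: mean of D = a·mean of Q + b, so mean of Q = (mean of D − b)/a = (147 − 0)/4.2 = 35.
sd(D) = |a|·sd(Q), so sd(Q) = 59.64/|4.2| = 14.2.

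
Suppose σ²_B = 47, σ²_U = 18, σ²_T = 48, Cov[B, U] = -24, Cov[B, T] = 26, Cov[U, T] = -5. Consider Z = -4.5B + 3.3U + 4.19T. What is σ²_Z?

σ²_Z = a²·σ²_B + b²·σ²_U + c²·σ²_T + 2ab·Cov[B, U] + 2ac·Cov[B, T] + 2bc·Cov[U, T], with a = -4.5, b = 3.3, c = 4.19.
= 951.75 + 196.02 + 842.6928 + 712.8 + (-980.46) + (-138.27)
= 1584.5328.

σ²_Z = 1584.5328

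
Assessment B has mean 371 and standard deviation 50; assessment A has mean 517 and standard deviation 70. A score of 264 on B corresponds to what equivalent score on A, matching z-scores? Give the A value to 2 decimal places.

A = 367.20

z = (264 − 371)/50 = -2.14.
A = 517 + z·70 = 517 + (264 − 371)·70/50 = 367.20.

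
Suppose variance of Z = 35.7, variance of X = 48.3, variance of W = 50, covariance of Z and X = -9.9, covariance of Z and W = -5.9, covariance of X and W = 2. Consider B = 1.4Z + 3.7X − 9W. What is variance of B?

variance of B = 4694.115

variance of B = a²·variance of Z + b²·variance of X + c²·variance of W + 2ab·covariance of Z and X + 2ac·covariance of Z and W + 2bc·covariance of X and W, with a = 1.4, b = 3.7, c = -9.
= 69.972 + 661.227 + 4050 + (-102.564) + 148.68 + (-133.2)
= 4694.115.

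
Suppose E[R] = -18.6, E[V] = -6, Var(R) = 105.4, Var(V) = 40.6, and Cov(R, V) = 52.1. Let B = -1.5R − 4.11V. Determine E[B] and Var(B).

E[B] = 52.56, Var(B) = 1565.36226

E[B] = (-1.5)·E[R] + (-4.11)·E[V] = (-1.5)·(-18.6) + (-4.11)·(-6) = 52.56.
Var(B) = a²·Var(R) + b²·Var(V) + 2ab·Cov(R, V) with a = -1.5, b = -4.11.
= (-1.5)²·105.4 + (-4.11)²·40.6 + 2·(-1.5)·(-4.11)·52.1
= 237.15 + 685.81926 + 642.393 = 1565.36226.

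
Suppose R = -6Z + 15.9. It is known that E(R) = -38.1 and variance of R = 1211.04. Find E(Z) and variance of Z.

E(Z) = 9, variance of Z = 33.64

From R = -6Z + 15.9: E(R) = a·E(Z) + b, so E(Z) = (E(R) − b)/a = (-38.1 − 15.9)/(-6) = 9.
variance of R = a²·variance of Z, so variance of Z = 1211.04/(-6)² = 33.64.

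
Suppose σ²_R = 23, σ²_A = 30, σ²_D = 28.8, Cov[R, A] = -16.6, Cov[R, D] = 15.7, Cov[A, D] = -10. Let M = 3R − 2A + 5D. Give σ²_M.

σ²_M = 1917.2

σ²_M = a²·σ²_R + b²·σ²_A + c²·σ²_D + 2ab·Cov[R, A] + 2ac·Cov[R, D] + 2bc·Cov[A, D], with a = 3, b = -2, c = 5.
= 207 + 120 + 720 + 199.2 + 471 + 200
= 1917.2.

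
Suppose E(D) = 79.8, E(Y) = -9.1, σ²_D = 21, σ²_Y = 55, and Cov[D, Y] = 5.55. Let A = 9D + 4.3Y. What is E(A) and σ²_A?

E(A) = 9·E(D) + 4.3·E(Y) = 9·79.8 + 4.3·(-9.1) = 679.07.
σ²_A = a²·σ²_D + b²·σ²_Y + 2ab·Cov[D, Y] with a = 9, b = 4.3.
= 9²·21 + 4.3²·55 + 2·9·4.3·5.55
= 1701 + 1016.95 + 429.57 = 3147.52.

E(A) = 679.07, σ²_A = 3147.52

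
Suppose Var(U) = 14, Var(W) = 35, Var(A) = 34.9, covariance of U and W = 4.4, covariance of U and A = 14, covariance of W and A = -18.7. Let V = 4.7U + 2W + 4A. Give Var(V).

Var(V) = a²·Var(U) + b²·Var(W) + c²·Var(A) + 2ab·covariance of U and W + 2ac·covariance of U and A + 2bc·covariance of W and A, with a = 4.7, b = 2, c = 4.
= 309.26 + 140 + 558.4 + 82.72 + 526.4 + (-299.2)
= 1317.58.

Var(V) = 1317.58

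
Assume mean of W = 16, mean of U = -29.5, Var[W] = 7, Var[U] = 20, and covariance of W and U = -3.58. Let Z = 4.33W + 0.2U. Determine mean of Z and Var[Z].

mean of Z = 63.38, Var[Z] = 125.84174

mean of Z = 4.33·mean of W + 0.2·mean of U = 4.33·16 + 0.2·(-29.5) = 63.38.
Var[Z] = a²·Var[W] + b²·Var[U] + 2ab·covariance of W and U with a = 4.33, b = 0.2.
= 4.33²·7 + 0.2²·20 + 2·4.33·0.2·(-3.58)
= 131.2423 + 0.8 + (-6.20056) = 125.84174.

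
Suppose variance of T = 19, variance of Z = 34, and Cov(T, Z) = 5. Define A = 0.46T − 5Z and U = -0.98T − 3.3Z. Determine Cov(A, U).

Cov(A, U) = 569.3448

By bilinearity, Cov(A, U) = ac·variance of T + bd·variance of Z + (ad+bc)·Cov(T, Z), with a=0.46, b=-5, c=-0.98, d=-3.3.
ac·variance of T = 0.46·(-0.98)·19 = -8.5652
bd·variance of Z = (-5)·(-3.3)·34 = 561
(ad+bc)·Cov(T, Z) = (3.382)·5 = 16.91
Cov(A, U) = -8.5652 + 561 + 16.91 = 569.3448.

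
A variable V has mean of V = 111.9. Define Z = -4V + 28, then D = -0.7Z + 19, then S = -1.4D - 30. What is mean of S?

mean of S = -467.808

mean of Z = (-4)·111.9 + 28 = -419.6.
mean of D = (-0.7)·(-419.6) + 19 = 312.72.
mean of S = (-1.4)·312.72 + (-30) = -467.808.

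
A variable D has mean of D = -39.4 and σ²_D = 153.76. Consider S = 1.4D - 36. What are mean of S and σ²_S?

S = 1.4D - 36 is linear with a = 1.4, b = -36.
mean of S = a·mean of D + b = 1.4·(-39.4) + (-36) = -91.16.
σ²_S = a²·σ²_D = 1.4²·153.76 = 301.3696 (the additive constant -36 does not affect variance).

mean of S = -91.16, σ²_S = 301.3696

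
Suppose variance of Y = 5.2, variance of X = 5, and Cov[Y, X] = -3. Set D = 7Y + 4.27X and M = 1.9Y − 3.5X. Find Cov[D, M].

By bilinearity, Cov[D, M] = ac·variance of Y + bd·variance of X + (ad+bc)·Cov[Y, X], with a=7, b=4.27, c=1.9, d=-3.5.
ac·variance of Y = 7·1.9·5.2 = 69.16
bd·variance of X = 4.27·(-3.5)·5 = -74.725
(ad+bc)·Cov[Y, X] = (-16.387)·(-3) = 49.161
Cov[D, M] = 69.16 + (-74.725) + 49.161 = 43.596.

Cov[D, M] = 43.596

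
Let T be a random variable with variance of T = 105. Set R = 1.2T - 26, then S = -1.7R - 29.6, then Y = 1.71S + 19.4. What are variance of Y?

variance of Y = 1277.7381288

variance of R = 1.2²·105 = 151.2.
variance of S = (-1.7)²·151.2 = 436.968.
variance of Y = 1.71²·436.968 = 1277.7381288.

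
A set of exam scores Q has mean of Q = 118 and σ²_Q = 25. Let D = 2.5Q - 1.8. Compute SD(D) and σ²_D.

SD(D) = 12.5, σ²_D = 156.25

D = 2.5Q - 1.8 is linear with a = 2.5, b = -1.8.
SD(Q) = √25 = 5.
SD(D) = |a|·SD(Q) = |2.5|·5 = 12.5.
σ²_D = a²·σ²_Q = 2.5²·25 = 156.25 (the additive constant -1.8 does not affect variance).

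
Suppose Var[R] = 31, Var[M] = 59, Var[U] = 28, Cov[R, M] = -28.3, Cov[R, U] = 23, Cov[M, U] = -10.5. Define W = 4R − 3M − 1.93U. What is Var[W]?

Var[W] = a²·Var[R] + b²·Var[M] + c²·Var[U] + 2ab·Cov[R, M] + 2ac·Cov[R, U] + 2bc·Cov[M, U], with a = 4, b = -3, c = -1.93.
= 496 + 531 + 104.2972 + 679.2 + (-355.12) + (-121.59)
= 1333.7872.

Var[W] = 1333.7872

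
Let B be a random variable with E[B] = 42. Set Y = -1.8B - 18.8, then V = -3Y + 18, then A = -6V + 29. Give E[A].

E[Y] = (-1.8)·42 + (-18.8) = -94.4.
E[V] = (-3)·(-94.4) + 18 = 301.2.
E[A] = (-6)·301.2 + 29 = -1778.2.

E[A] = -1778.2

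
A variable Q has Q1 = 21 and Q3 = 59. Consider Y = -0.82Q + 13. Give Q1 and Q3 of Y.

a = -0.82 < 0 reverses order: Q1(Y) comes from Q3(Q), Q3(Y) from Q1(Q).
Q1(Y) = (-0.82)·59 + 13 = -35.38; Q3(Y) = (-0.82)·21 + 13 = -4.22.

Q1(Y) = -35.38, Q3(Y) = -4.22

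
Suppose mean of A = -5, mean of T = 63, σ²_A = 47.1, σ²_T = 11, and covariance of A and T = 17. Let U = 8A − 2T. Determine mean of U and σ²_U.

mean of U = 8·mean of A + (-2)·mean of T = 8·(-5) + (-2)·63 = -166.
σ²_U = a²·σ²_A + b²·σ²_T + 2ab·covariance of A and T with a = 8, b = -2.
= 8²·47.1 + (-2)²·11 + 2·8·(-2)·17
= 3014.4 + 44 + (-544) = 2514.4.

mean of U = -166, σ²_U = 2514.4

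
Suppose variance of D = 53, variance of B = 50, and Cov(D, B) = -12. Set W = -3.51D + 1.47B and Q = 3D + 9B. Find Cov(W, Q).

Cov(W, Q) = 429.57

By bilinearity, Cov(W, Q) = ac·variance of D + bd·variance of B + (ad+bc)·Cov(D, B), with a=-3.51, b=1.47, c=3, d=9.
ac·variance of D = (-3.51)·3·53 = -558.09
bd·variance of B = 1.47·9·50 = 661.5
(ad+bc)·Cov(D, B) = (-27.18)·(-12) = 326.16
Cov(W, Q) = -558.09 + 661.5 + 326.16 = 429.57.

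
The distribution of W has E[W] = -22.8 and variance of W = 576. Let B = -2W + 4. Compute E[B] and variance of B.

E[B] = 49.6, variance of B = 2304

B = -2W + 4 is linear with a = -2, b = 4.
E[B] = a·E[W] + b = (-2)·(-22.8) + 4 = 49.6.
variance of B = a²·variance of W = (-2)²·576 = 2304 (the additive constant 4 does not affect variance).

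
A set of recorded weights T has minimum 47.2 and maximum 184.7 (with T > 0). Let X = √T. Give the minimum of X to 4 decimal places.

min(X) = 6.8702

√T is increasing on this domain, so min(X) comes from min(T) = 47.2: min(X) = √(47.2) ≈ 6.8702.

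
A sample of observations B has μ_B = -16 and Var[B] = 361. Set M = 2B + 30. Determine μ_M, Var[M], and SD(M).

M = 2B + 30 is linear with a = 2, b = 30.
μ_M = a·μ_B + b = 2·(-16) + 30 = -2.
Var[M] = a²·Var[B] = 2²·361 = 1444 (the additive constant 30 does not affect variance).
SD(B) = √361 = 19.
SD(M) = |a|·SD(B) = |2|·19 = 38.

μ_M = -2, Var[M] = 1444, SD(M) = 38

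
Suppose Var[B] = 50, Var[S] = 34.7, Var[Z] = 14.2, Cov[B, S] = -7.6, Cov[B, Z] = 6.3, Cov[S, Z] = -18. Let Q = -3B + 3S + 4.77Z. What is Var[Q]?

Var[Q] = a²·Var[B] + b²·Var[S] + c²·Var[Z] + 2ab·Cov[B, S] + 2ac·Cov[B, Z] + 2bc·Cov[S, Z], with a = -3, b = 3, c = 4.77.
= 450 + 312.3 + 323.09118 + 136.8 + (-180.306) + (-515.16)
= 526.72518.

Var[Q] = 526.72518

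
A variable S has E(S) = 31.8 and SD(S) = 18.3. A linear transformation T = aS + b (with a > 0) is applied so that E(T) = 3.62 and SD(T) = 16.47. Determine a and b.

a = 0.9, b = -25

SD(T) = a·SD(S) (a > 0), so a = 16.47/18.3 = 0.9.
E(T) = a·E(S) + b, so b = 3.62 − 0.9·31.8 = -25.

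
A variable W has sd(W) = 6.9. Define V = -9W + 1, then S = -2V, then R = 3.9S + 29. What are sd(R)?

sd(R) = 484.38

sd(V) = |-9|·6.9 = 62.1.
sd(S) = |-2|·62.1 = 124.2.
sd(R) = |3.9|·124.2 = 484.38.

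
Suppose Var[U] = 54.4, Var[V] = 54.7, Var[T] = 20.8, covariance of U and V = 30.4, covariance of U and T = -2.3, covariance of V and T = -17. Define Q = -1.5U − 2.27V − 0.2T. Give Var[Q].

Var[Q] = a²·Var[U] + b²·Var[V] + c²·Var[T] + 2ab·covariance of U and V + 2ac·covariance of U and T + 2bc·covariance of V and T, with a = -1.5, b = -2.27, c = -0.2.
= 122.4 + 281.86363 + 0.832 + 207.024 + (-1.38) + (-15.436)
= 595.30363.

Var[Q] = 595.30363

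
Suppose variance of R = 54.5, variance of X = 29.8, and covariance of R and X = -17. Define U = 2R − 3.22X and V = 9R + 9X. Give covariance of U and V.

covariance of U and V = 304.056

By bilinearity, covariance of U and V = ac·variance of R + bd·variance of X + (ad+bc)·covariance of R and X, with a=2, b=-3.22, c=9, d=9.
ac·variance of R = 2·9·54.5 = 981
bd·variance of X = (-3.22)·9·29.8 = -863.604
(ad+bc)·covariance of R and X = (-10.98)·(-17) = 186.66
covariance of U and V = 981 + (-863.604) + 186.66 = 304.056.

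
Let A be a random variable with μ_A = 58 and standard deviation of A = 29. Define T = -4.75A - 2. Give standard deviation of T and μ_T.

T = -4.75A - 2 is linear with a = -4.75, b = -2.
standard deviation of T = |a|·standard deviation of A = |-4.75|·29 = 137.75.
μ_T = a·μ_A + b = (-4.75)·58 + (-2) = -277.5.

standard deviation of T = 137.75, μ_T = -277.5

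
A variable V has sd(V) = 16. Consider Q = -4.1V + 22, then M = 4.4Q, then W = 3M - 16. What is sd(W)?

sd(Q) = |-4.1|·16 = 65.6.
sd(M) = |4.4|·65.6 = 288.64.
sd(W) = |3|·288.64 = 865.92.

sd(W) = 865.92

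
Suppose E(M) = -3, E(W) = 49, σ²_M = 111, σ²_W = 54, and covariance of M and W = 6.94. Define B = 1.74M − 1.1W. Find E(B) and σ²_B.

E(B) = 1.74·E(M) + (-1.1)·E(W) = 1.74·(-3) + (-1.1)·49 = -59.12.
σ²_B = a²·σ²_M + b²·σ²_W + 2ab·covariance of M and W with a = 1.74, b = -1.1.
= 1.74²·111 + (-1.1)²·54 + 2·1.74·(-1.1)·6.94
= 336.0636 + 65.34 + (-26.56632) = 374.83728.

E(B) = -59.12, σ²_B = 374.83728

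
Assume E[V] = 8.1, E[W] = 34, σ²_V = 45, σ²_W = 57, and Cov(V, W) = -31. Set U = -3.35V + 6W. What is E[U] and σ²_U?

E[U] = (-3.35)·E[V] + 6·E[W] = (-3.35)·8.1 + 6·34 = 176.865.
σ²_U = a²·σ²_V + b²·σ²_W + 2ab·Cov(V, W) with a = -3.35, b = 6.
= (-3.35)²·45 + 6²·57 + 2·(-3.35)·6·(-31)
= 505.0125 + 2052 + 1246.2 = 3803.2125.

E[U] = 176.865, σ²_U = 3803.2125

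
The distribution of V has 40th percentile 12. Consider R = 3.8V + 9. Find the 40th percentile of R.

40th percentile of R = 54.6

Since a = 3.8 > 0 the transformation is increasing, so the 40th percentile of R = a·(P_{40} of V) + b = 3.8·12 + 9 = 54.6.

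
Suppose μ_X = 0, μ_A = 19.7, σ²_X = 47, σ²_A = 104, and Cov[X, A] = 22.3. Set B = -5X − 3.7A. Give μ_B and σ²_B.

μ_B = -72.89, σ²_B = 3423.86

μ_B = (-5)·μ_X + (-3.7)·μ_A = (-5)·0 + (-3.7)·19.7 = -72.89.
σ²_B = a²·σ²_X + b²·σ²_A + 2ab·Cov[X, A] with a = -5, b = -3.7.
= (-5)²·47 + (-3.7)²·104 + 2·(-5)·(-3.7)·22.3
= 1175 + 1423.76 + 825.1 = 3423.86.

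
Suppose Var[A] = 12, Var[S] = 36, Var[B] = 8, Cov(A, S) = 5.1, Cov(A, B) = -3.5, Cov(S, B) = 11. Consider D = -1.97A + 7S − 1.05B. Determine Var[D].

Var[D] = 1502.5533

Var[D] = a²·Var[A] + b²·Var[S] + c²·Var[B] + 2ab·Cov(A, S) + 2ac·Cov(A, B) + 2bc·Cov(S, B), with a = -1.97, b = 7, c = -1.05.
= 46.5708 + 1764 + 8.82 + (-140.658) + (-14.4795) + (-161.7)
= 1502.5533.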